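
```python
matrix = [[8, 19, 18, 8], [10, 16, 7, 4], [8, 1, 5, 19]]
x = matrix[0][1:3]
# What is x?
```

matrix[0] = [8, 19, 18, 8]. matrix[0] has length 4. The slice matrix[0][1:3] selects indices [1, 2] (1->19, 2->18), giving [19, 18].

[19, 18]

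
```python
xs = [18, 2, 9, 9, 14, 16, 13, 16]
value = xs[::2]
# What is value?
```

xs has length 8. The slice xs[::2] selects indices [0, 2, 4, 6] (0->18, 2->9, 4->14, 6->13), giving [18, 9, 14, 13].

[18, 9, 14, 13]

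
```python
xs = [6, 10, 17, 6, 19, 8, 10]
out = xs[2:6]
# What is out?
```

xs has length 7. The slice xs[2:6] selects indices [2, 3, 4, 5] (2->17, 3->6, 4->19, 5->8), giving [17, 6, 19, 8].

[17, 6, 19, 8]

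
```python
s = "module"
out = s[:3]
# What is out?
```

s has length 6. The slice s[:3] selects indices [0, 1, 2] (0->'m', 1->'o', 2->'d'), giving 'mod'.

'mod'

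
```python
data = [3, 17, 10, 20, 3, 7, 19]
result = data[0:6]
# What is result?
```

data has length 7. The slice data[0:6] selects indices [0, 1, 2, 3, 4, 5] (0->3, 1->17, 2->10, 3->20, 4->3, 5->7), giving [3, 17, 10, 20, 3, 7].

[3, 17, 10, 20, 3, 7]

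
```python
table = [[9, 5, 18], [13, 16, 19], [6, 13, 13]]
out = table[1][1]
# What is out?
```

table[1] = [13, 16, 19]. Taking column 1 of that row yields 16.

16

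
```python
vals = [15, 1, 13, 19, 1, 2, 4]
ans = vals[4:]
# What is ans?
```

vals has length 7. The slice vals[4:] selects indices [4, 5, 6] (4->1, 5->2, 6->4), giving [1, 2, 4].

[1, 2, 4]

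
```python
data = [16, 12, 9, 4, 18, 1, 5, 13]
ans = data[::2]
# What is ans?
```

data has length 8. The slice data[::2] selects indices [0, 2, 4, 6] (0->16, 2->9, 4->18, 6->5), giving [16, 9, 18, 5].

[16, 9, 18, 5]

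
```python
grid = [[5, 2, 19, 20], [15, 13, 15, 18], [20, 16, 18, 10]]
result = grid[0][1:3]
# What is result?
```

grid[0] = [5, 2, 19, 20]. grid[0] has length 4. The slice grid[0][1:3] selects indices [1, 2] (1->2, 2->19), giving [2, 19].

[2, 19]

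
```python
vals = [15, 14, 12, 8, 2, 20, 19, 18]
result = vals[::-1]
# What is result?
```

vals has length 8. The slice vals[::-1] selects indices [7, 6, 5, 4, 3, 2, 1, 0] (7->18, 6->19, 5->20, 4->2, 3->8, 2->12, 1->14, 0->15), giving [18, 19, 20, 2, 8, 12, 14, 15].

[18, 19, 20, 2, 8, 12, 14, 15]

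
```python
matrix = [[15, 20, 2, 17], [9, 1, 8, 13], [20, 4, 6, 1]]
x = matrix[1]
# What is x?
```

matrix has 3 rows. Row 1 is [9, 1, 8, 13].

[9, 1, 8, 13]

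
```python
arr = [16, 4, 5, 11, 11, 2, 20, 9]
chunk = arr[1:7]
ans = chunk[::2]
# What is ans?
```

arr has length 8. The slice arr[1:7] selects indices [1, 2, 3, 4, 5, 6] (1->4, 2->5, 3->11, 4->11, 5->2, 6->20), giving [4, 5, 11, 11, 2, 20]. So chunk = [4, 5, 11, 11, 2, 20]. chunk has length 6. The slice chunk[::2] selects indices [0, 2, 4] (0->4, 2->11, 4->2), giving [4, 11, 2].

[4, 11, 2]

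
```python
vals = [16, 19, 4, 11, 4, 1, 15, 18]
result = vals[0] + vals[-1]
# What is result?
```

vals has length 8. vals[0] = 16.
vals has length 8. Negative index -1 maps to positive index 8 + (-1) = 7. vals[7] = 18.
Sum: 16 + 18 = 34.

34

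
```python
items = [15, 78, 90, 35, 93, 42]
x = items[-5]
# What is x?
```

items has length 6. Negative index -5 maps to positive index 6 + (-5) = 1. items[1] = 78.

78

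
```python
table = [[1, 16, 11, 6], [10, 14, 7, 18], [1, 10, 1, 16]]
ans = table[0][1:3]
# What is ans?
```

table[0] = [1, 16, 11, 6]. table[0] has length 4. The slice table[0][1:3] selects indices [1, 2] (1->16, 2->11), giving [16, 11].

[16, 11]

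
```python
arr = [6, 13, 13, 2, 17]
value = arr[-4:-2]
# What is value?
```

arr has length 5. The slice arr[-4:-2] selects indices [1, 2] (1->13, 2->13), giving [13, 13].

[13, 13]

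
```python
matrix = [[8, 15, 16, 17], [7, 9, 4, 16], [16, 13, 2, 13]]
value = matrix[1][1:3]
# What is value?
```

matrix[1] = [7, 9, 4, 16]. matrix[1] has length 4. The slice matrix[1][1:3] selects indices [1, 2] (1->9, 2->4), giving [9, 4].

[9, 4]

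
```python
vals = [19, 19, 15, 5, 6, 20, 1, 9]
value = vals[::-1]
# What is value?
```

vals has length 8. The slice vals[::-1] selects indices [7, 6, 5, 4, 3, 2, 1, 0] (7->9, 6->1, 5->20, 4->6, 3->5, 2->15, 1->19, 0->19), giving [9, 1, 20, 6, 5, 15, 19, 19].

[9, 1, 20, 6, 5, 15, 19, 19]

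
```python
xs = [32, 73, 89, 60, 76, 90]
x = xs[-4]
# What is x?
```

xs has length 6. Negative index -4 maps to positive index 6 + (-4) = 2. xs[2] = 89.

89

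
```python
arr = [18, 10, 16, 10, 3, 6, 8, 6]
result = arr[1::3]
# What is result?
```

arr has length 8. The slice arr[1::3] selects indices [1, 4, 7] (1->10, 4->3, 7->6), giving [10, 3, 6].

[10, 3, 6]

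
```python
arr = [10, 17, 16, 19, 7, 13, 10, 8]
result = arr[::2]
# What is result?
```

arr has length 8. The slice arr[::2] selects indices [0, 2, 4, 6] (0->10, 2->16, 4->7, 6->10), giving [10, 16, 7, 10].

[10, 16, 7, 10]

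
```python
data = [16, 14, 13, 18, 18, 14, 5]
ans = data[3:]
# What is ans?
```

data has length 7. The slice data[3:] selects indices [3, 4, 5, 6] (3->18, 4->18, 5->14, 6->5), giving [18, 18, 14, 5].

[18, 18, 14, 5]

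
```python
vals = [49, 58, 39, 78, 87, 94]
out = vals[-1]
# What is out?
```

vals has length 6. Negative index -1 maps to positive index 6 + (-1) = 5. vals[5] = 94.

94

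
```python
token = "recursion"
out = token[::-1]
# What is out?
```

token has length 9. The slice token[::-1] selects indices [8, 7, 6, 5, 4, 3, 2, 1, 0] (8->'n', 7->'o', 6->'i', 5->'s', 4->'r', 3->'u', 2->'c', 1->'e', 0->'r'), giving 'noisrucer'.

'noisrucer'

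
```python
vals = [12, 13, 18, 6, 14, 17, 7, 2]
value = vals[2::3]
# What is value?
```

vals has length 8. The slice vals[2::3] selects indices [2, 5] (2->18, 5->17), giving [18, 17].

[18, 17]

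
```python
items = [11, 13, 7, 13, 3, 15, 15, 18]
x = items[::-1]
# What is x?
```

items has length 8. The slice items[::-1] selects indices [7, 6, 5, 4, 3, 2, 1, 0] (7->18, 6->15, 5->15, 4->3, 3->13, 2->7, 1->13, 0->11), giving [18, 15, 15, 3, 13, 7, 13, 11].

[18, 15, 15, 3, 13, 7, 13, 11]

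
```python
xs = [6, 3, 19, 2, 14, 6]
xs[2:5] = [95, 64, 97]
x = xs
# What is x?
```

xs starts as [6, 3, 19, 2, 14, 6] (length 6). The slice xs[2:5] covers indices [2, 3, 4] with values [19, 2, 14]. Replacing that slice with [95, 64, 97] (same length) produces [6, 3, 95, 64, 97, 6].

[6, 3, 95, 64, 97, 6]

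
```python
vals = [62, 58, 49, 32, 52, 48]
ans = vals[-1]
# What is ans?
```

vals has length 6. Negative index -1 maps to positive index 6 + (-1) = 5. vals[5] = 48.

48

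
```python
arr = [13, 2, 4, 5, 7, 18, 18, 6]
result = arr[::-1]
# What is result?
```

arr has length 8. The slice arr[::-1] selects indices [7, 6, 5, 4, 3, 2, 1, 0] (7->6, 6->18, 5->18, 4->7, 3->5, 2->4, 1->2, 0->13), giving [6, 18, 18, 7, 5, 4, 2, 13].

[6, 18, 18, 7, 5, 4, 2, 13]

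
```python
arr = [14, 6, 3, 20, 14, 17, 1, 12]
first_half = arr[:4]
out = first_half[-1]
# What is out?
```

arr has length 8. The slice arr[:4] selects indices [0, 1, 2, 3] (0->14, 1->6, 2->3, 3->20), giving [14, 6, 3, 20]. So first_half = [14, 6, 3, 20]. Then first_half[-1] = 20.

20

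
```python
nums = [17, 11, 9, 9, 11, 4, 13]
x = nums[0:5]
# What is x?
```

nums has length 7. The slice nums[0:5] selects indices [0, 1, 2, 3, 4] (0->17, 1->11, 2->9, 3->9, 4->11), giving [17, 11, 9, 9, 11].

[17, 11, 9, 9, 11]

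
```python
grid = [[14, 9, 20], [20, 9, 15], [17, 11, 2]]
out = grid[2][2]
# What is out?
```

grid[2] = [17, 11, 2]. Taking column 2 of that row yields 2.

2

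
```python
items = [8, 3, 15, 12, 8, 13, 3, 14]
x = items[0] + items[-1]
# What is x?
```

items has length 8. items[0] = 8.
items has length 8. Negative index -1 maps to positive index 8 + (-1) = 7. items[7] = 14.
Sum: 8 + 14 = 22.

22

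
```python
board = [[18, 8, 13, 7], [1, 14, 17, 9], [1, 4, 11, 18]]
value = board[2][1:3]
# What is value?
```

board[2] = [1, 4, 11, 18]. board[2] has length 4. The slice board[2][1:3] selects indices [1, 2] (1->4, 2->11), giving [4, 11].

[4, 11]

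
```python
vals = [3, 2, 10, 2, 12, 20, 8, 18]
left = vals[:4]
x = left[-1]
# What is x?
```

vals has length 8. The slice vals[:4] selects indices [0, 1, 2, 3] (0->3, 1->2, 2->10, 3->2), giving [3, 2, 10, 2]. So left = [3, 2, 10, 2]. Then left[-1] = 2.

2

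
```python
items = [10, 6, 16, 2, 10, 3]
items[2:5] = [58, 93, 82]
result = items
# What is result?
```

items starts as [10, 6, 16, 2, 10, 3] (length 6). The slice items[2:5] covers indices [2, 3, 4] with values [16, 2, 10]. Replacing that slice with [58, 93, 82] (same length) produces [10, 6, 58, 93, 82, 3].

[10, 6, 58, 93, 82, 3]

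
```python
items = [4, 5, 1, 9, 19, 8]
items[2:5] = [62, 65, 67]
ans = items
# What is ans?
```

items starts as [4, 5, 1, 9, 19, 8] (length 6). The slice items[2:5] covers indices [2, 3, 4] with values [1, 9, 19]. Replacing that slice with [62, 65, 67] (same length) produces [4, 5, 62, 65, 67, 8].

[4, 5, 62, 65, 67, 8]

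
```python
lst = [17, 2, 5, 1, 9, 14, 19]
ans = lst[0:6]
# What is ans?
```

lst has length 7. The slice lst[0:6] selects indices [0, 1, 2, 3, 4, 5] (0->17, 1->2, 2->5, 3->1, 4->9, 5->14), giving [17, 2, 5, 1, 9, 14].

[17, 2, 5, 1, 9, 14]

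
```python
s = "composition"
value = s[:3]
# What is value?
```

s has length 11. The slice s[:3] selects indices [0, 1, 2] (0->'c', 1->'o', 2->'m'), giving 'com'.

'com'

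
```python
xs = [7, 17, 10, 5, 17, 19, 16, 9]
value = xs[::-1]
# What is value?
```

xs has length 8. The slice xs[::-1] selects indices [7, 6, 5, 4, 3, 2, 1, 0] (7->9, 6->16, 5->19, 4->17, 3->5, 2->10, 1->17, 0->7), giving [9, 16, 19, 17, 5, 10, 17, 7].

[9, 16, 19, 17, 5, 10, 17, 7]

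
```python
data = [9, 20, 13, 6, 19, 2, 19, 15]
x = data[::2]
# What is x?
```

data has length 8. The slice data[::2] selects indices [0, 2, 4, 6] (0->9, 2->13, 4->19, 6->19), giving [9, 13, 19, 19].

[9, 13, 19, 19]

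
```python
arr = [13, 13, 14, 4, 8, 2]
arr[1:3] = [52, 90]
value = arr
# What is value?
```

arr starts as [13, 13, 14, 4, 8, 2] (length 6). The slice arr[1:3] covers indices [1, 2] with values [13, 14]. Replacing that slice with [52, 90] (same length) produces [13, 52, 90, 4, 8, 2].

[13, 52, 90, 4, 8, 2]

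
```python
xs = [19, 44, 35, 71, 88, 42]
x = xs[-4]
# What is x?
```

xs has length 6. Negative index -4 maps to positive index 6 + (-4) = 2. xs[2] = 35.

35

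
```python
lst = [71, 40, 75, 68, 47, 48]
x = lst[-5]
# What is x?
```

lst has length 6. Negative index -5 maps to positive index 6 + (-5) = 1. lst[1] = 40.

40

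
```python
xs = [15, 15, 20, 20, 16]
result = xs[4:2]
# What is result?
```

xs has length 5. The slice xs[4:2] resolves to an empty index range, so the result is [].

[]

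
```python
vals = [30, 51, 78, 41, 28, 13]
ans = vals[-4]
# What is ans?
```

vals has length 6. Negative index -4 maps to positive index 6 + (-4) = 2. vals[2] = 78.

78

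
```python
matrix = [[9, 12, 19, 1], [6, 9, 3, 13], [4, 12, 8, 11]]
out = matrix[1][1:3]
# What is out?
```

matrix[1] = [6, 9, 3, 13]. matrix[1] has length 4. The slice matrix[1][1:3] selects indices [1, 2] (1->9, 2->3), giving [9, 3].

[9, 3]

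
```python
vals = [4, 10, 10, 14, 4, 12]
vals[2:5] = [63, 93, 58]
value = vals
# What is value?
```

vals starts as [4, 10, 10, 14, 4, 12] (length 6). The slice vals[2:5] covers indices [2, 3, 4] with values [10, 14, 4]. Replacing that slice with [63, 93, 58] (same length) produces [4, 10, 63, 93, 58, 12].

[4, 10, 63, 93, 58, 12]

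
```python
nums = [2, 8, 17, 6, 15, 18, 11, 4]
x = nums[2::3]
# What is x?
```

nums has length 8. The slice nums[2::3] selects indices [2, 5] (2->17, 5->18), giving [17, 18].

[17, 18]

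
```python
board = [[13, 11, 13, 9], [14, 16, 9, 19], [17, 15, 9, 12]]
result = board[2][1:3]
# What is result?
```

board[2] = [17, 15, 9, 12]. board[2] has length 4. The slice board[2][1:3] selects indices [1, 2] (1->15, 2->9), giving [15, 9].

[15, 9]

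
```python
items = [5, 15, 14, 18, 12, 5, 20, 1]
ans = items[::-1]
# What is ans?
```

items has length 8. The slice items[::-1] selects indices [7, 6, 5, 4, 3, 2, 1, 0] (7->1, 6->20, 5->5, 4->12, 3->18, 2->14, 1->15, 0->5), giving [1, 20, 5, 12, 18, 14, 15, 5].

[1, 20, 5, 12, 18, 14, 15, 5]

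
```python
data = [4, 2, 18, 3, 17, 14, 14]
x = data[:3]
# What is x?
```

data has length 7. The slice data[:3] selects indices [0, 1, 2] (0->4, 1->2, 2->18), giving [4, 2, 18].

[4, 2, 18]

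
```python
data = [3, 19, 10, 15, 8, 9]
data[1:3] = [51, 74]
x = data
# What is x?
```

data starts as [3, 19, 10, 15, 8, 9] (length 6). The slice data[1:3] covers indices [1, 2] with values [19, 10]. Replacing that slice with [51, 74] (same length) produces [3, 51, 74, 15, 8, 9].

[3, 51, 74, 15, 8, 9]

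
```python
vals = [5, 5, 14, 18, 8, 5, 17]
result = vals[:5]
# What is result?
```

vals has length 7. The slice vals[:5] selects indices [0, 1, 2, 3, 4] (0->5, 1->5, 2->14, 3->18, 4->8), giving [5, 5, 14, 18, 8].

[5, 5, 14, 18, 8]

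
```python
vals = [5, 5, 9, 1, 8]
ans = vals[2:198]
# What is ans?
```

vals has length 5. The slice vals[2:198] selects indices [2, 3, 4] (2->9, 3->1, 4->8), giving [9, 1, 8].

[9, 1, 8]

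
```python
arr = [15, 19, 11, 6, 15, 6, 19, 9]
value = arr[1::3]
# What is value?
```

arr has length 8. The slice arr[1::3] selects indices [1, 4, 7] (1->19, 4->15, 7->9), giving [19, 15, 9].

[19, 15, 9]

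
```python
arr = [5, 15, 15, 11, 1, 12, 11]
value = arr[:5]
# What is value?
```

arr has length 7. The slice arr[:5] selects indices [0, 1, 2, 3, 4] (0->5, 1->15, 2->15, 3->11, 4->1), giving [5, 15, 15, 11, 1].

[5, 15, 15, 11, 1]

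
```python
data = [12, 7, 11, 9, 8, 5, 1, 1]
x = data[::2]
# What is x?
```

data has length 8. The slice data[::2] selects indices [0, 2, 4, 6] (0->12, 2->11, 4->8, 6->1), giving [12, 11, 8, 1].

[12, 11, 8, 1]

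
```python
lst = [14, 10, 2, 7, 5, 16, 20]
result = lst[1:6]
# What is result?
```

lst has length 7. The slice lst[1:6] selects indices [1, 2, 3, 4, 5] (1->10, 2->2, 3->7, 4->5, 5->16), giving [10, 2, 7, 5, 16].

[10, 2, 7, 5, 16]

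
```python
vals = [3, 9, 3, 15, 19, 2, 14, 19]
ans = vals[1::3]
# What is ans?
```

vals has length 8. The slice vals[1::3] selects indices [1, 4, 7] (1->9, 4->19, 7->19), giving [9, 19, 19].

[9, 19, 19]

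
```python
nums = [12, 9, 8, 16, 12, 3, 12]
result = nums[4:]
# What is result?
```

nums has length 7. The slice nums[4:] selects indices [4, 5, 6] (4->12, 5->3, 6->12), giving [12, 3, 12].

[12, 3, 12]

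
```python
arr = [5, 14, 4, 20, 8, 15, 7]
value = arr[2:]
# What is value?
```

arr has length 7. The slice arr[2:] selects indices [2, 3, 4, 5, 6] (2->4, 3->20, 4->8, 5->15, 6->7), giving [4, 20, 8, 15, 7].

[4, 20, 8, 15, 7]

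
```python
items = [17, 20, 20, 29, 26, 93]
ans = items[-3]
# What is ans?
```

items has length 6. Negative index -3 maps to positive index 6 + (-3) = 3. items[3] = 29.

29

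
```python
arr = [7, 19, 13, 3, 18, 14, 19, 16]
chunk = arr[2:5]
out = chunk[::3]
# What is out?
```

arr has length 8. The slice arr[2:5] selects indices [2, 3, 4] (2->13, 3->3, 4->18), giving [13, 3, 18]. So chunk = [13, 3, 18]. chunk has length 3. The slice chunk[::3] selects indices [0] (0->13), giving [13].

[13]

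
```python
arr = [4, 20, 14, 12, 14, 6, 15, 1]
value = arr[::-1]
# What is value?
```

arr has length 8. The slice arr[::-1] selects indices [7, 6, 5, 4, 3, 2, 1, 0] (7->1, 6->15, 5->6, 4->14, 3->12, 2->14, 1->20, 0->4), giving [1, 15, 6, 14, 12, 14, 20, 4].

[1, 15, 6, 14, 12, 14, 20, 4]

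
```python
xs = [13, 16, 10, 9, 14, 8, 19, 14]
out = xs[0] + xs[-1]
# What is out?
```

xs has length 8. xs[0] = 13.
xs has length 8. Negative index -1 maps to positive index 8 + (-1) = 7. xs[7] = 14.
Sum: 13 + 14 = 27.

27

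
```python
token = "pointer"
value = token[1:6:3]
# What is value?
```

token has length 7. The slice token[1:6:3] selects indices [1, 4] (1->'o', 4->'t'), giving 'ot'.

'ot'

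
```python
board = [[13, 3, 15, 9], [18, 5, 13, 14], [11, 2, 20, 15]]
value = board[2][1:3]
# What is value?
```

board[2] = [11, 2, 20, 15]. board[2] has length 4. The slice board[2][1:3] selects indices [1, 2] (1->2, 2->20), giving [2, 20].

[2, 20]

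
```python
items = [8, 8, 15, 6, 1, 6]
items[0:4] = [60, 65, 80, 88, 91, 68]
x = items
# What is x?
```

items starts as [8, 8, 15, 6, 1, 6] (length 6). The slice items[0:4] covers indices [0, 1, 2, 3] with values [8, 8, 15, 6]. Replacing that slice with [60, 65, 80, 88, 91, 68] (different length) produces [60, 65, 80, 88, 91, 68, 1, 6].

[60, 65, 80, 88, 91, 68, 1, 6]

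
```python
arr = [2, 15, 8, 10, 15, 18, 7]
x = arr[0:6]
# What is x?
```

arr has length 7. The slice arr[0:6] selects indices [0, 1, 2, 3, 4, 5] (0->2, 1->15, 2->8, 3->10, 4->15, 5->18), giving [2, 15, 8, 10, 15, 18].

[2, 15, 8, 10, 15, 18]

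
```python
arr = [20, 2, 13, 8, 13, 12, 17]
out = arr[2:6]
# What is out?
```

arr has length 7. The slice arr[2:6] selects indices [2, 3, 4, 5] (2->13, 3->8, 4->13, 5->12), giving [13, 8, 13, 12].

[13, 8, 13, 12]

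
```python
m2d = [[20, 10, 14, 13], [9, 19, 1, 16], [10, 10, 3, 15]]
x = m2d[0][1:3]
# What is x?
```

m2d[0] = [20, 10, 14, 13]. m2d[0] has length 4. The slice m2d[0][1:3] selects indices [1, 2] (1->10, 2->14), giving [10, 14].

[10, 14]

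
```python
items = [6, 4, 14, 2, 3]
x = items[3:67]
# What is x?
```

items has length 5. The slice items[3:67] selects indices [3, 4] (3->2, 4->3), giving [2, 3].

[2, 3]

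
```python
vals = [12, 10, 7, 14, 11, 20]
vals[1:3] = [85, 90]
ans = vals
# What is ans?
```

vals starts as [12, 10, 7, 14, 11, 20] (length 6). The slice vals[1:3] covers indices [1, 2] with values [10, 7]. Replacing that slice with [85, 90] (same length) produces [12, 85, 90, 14, 11, 20].

[12, 85, 90, 14, 11, 20]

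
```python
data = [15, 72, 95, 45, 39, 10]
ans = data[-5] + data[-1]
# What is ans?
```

data has length 6. Negative index -5 maps to positive index 6 + (-5) = 1. data[1] = 72.
data has length 6. Negative index -1 maps to positive index 6 + (-1) = 5. data[5] = 10.
Sum: 72 + 10 = 82.

82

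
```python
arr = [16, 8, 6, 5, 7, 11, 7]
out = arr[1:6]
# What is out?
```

arr has length 7. The slice arr[1:6] selects indices [1, 2, 3, 4, 5] (1->8, 2->6, 3->5, 4->7, 5->11), giving [8, 6, 5, 7, 11].

[8, 6, 5, 7, 11]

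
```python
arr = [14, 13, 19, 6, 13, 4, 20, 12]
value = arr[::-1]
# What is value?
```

arr has length 8. The slice arr[::-1] selects indices [7, 6, 5, 4, 3, 2, 1, 0] (7->12, 6->20, 5->4, 4->13, 3->6, 2->19, 1->13, 0->14), giving [12, 20, 4, 13, 6, 19, 13, 14].

[12, 20, 4, 13, 6, 19, 13, 14]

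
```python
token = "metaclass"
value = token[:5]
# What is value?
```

token has length 9. The slice token[:5] selects indices [0, 1, 2, 3, 4] (0->'m', 1->'e', 2->'t', 3->'a', 4->'c'), giving 'metac'.

'metac'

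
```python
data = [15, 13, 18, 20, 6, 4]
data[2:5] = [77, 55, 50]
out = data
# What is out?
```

data starts as [15, 13, 18, 20, 6, 4] (length 6). The slice data[2:5] covers indices [2, 3, 4] with values [18, 20, 6]. Replacing that slice with [77, 55, 50] (same length) produces [15, 13, 77, 55, 50, 4].

[15, 13, 77, 55, 50, 4]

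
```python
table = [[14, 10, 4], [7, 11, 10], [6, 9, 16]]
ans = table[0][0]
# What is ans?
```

table[0] = [14, 10, 4]. Taking column 0 of that row yields 14.

14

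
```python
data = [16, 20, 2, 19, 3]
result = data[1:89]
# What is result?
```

data has length 5. The slice data[1:89] selects indices [1, 2, 3, 4] (1->20, 2->2, 3->19, 4->3), giving [20, 2, 19, 3].

[20, 2, 19, 3]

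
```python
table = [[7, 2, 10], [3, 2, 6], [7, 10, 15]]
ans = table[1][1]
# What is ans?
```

table[1] = [3, 2, 6]. Taking column 1 of that row yields 2.

2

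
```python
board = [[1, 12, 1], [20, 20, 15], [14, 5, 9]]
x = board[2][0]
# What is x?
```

board[2] = [14, 5, 9]. Taking column 0 of that row yields 14.

14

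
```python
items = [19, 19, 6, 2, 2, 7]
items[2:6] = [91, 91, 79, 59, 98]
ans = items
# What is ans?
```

items starts as [19, 19, 6, 2, 2, 7] (length 6). The slice items[2:6] covers indices [2, 3, 4, 5] with values [6, 2, 2, 7]. Replacing that slice with [91, 91, 79, 59, 98] (different length) produces [19, 19, 91, 91, 79, 59, 98].

[19, 19, 91, 91, 79, 59, 98]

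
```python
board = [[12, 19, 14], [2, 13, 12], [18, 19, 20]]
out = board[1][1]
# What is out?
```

board[1] = [2, 13, 12]. Taking column 1 of that row yields 13.

13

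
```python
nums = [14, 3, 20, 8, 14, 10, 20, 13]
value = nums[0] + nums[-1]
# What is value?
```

nums has length 8. nums[0] = 14.
nums has length 8. Negative index -1 maps to positive index 8 + (-1) = 7. nums[7] = 13.
Sum: 14 + 13 = 27.

27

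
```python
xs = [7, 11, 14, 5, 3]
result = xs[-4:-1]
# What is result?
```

xs has length 5. The slice xs[-4:-1] selects indices [1, 2, 3] (1->11, 2->14, 3->5), giving [11, 14, 5].

[11, 14, 5]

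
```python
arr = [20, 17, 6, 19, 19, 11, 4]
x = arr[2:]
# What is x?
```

arr has length 7. The slice arr[2:] selects indices [2, 3, 4, 5, 6] (2->6, 3->19, 4->19, 5->11, 6->4), giving [6, 19, 19, 11, 4].

[6, 19, 19, 11, 4]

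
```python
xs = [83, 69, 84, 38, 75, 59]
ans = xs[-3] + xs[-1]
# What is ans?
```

xs has length 6. Negative index -3 maps to positive index 6 + (-3) = 3. xs[3] = 38.
xs has length 6. Negative index -1 maps to positive index 6 + (-1) = 5. xs[5] = 59.
Sum: 38 + 59 = 97.

97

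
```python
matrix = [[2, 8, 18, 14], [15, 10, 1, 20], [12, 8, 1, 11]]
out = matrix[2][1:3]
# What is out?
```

matrix[2] = [12, 8, 1, 11]. matrix[2] has length 4. The slice matrix[2][1:3] selects indices [1, 2] (1->8, 2->1), giving [8, 1].

[8, 1]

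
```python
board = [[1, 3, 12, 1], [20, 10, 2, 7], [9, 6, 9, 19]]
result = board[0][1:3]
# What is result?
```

board[0] = [1, 3, 12, 1]. board[0] has length 4. The slice board[0][1:3] selects indices [1, 2] (1->3, 2->12), giving [3, 12].

[3, 12]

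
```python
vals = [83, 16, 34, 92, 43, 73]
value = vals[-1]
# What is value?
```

vals has length 6. Negative index -1 maps to positive index 6 + (-1) = 5. vals[5] = 73.

73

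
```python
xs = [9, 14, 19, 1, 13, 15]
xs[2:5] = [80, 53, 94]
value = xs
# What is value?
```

xs starts as [9, 14, 19, 1, 13, 15] (length 6). The slice xs[2:5] covers indices [2, 3, 4] with values [19, 1, 13]. Replacing that slice with [80, 53, 94] (same length) produces [9, 14, 80, 53, 94, 15].

[9, 14, 80, 53, 94, 15]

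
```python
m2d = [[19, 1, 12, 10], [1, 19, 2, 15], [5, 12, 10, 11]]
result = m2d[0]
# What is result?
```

m2d has 3 rows. Row 0 is [19, 1, 12, 10].

[19, 1, 12, 10]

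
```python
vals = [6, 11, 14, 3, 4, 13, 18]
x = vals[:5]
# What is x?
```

vals has length 7. The slice vals[:5] selects indices [0, 1, 2, 3, 4] (0->6, 1->11, 2->14, 3->3, 4->4), giving [6, 11, 14, 3, 4].

[6, 11, 14, 3, 4]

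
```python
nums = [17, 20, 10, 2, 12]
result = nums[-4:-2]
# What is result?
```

nums has length 5. The slice nums[-4:-2] selects indices [1, 2] (1->20, 2->10), giving [20, 10].

[20, 10]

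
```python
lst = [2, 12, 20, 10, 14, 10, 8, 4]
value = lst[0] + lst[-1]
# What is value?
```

lst has length 8. lst[0] = 2.
lst has length 8. Negative index -1 maps to positive index 8 + (-1) = 7. lst[7] = 4.
Sum: 2 + 4 = 6.

6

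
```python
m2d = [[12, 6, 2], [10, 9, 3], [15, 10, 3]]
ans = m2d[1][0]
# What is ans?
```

m2d[1] = [10, 9, 3]. Taking column 0 of that row yields 10.

10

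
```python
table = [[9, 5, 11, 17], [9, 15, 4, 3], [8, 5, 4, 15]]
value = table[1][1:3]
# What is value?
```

table[1] = [9, 15, 4, 3]. table[1] has length 4. The slice table[1][1:3] selects indices [1, 2] (1->15, 2->4), giving [15, 4].

[15, 4]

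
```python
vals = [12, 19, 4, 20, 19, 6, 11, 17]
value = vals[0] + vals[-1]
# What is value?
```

vals has length 8. vals[0] = 12.
vals has length 8. Negative index -1 maps to positive index 8 + (-1) = 7. vals[7] = 17.
Sum: 12 + 17 = 29.

29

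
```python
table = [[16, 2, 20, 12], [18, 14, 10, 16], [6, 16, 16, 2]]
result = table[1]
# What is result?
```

table has 3 rows. Row 1 is [18, 14, 10, 16].

[18, 14, 10, 16]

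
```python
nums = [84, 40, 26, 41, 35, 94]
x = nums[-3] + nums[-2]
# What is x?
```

nums has length 6. Negative index -3 maps to positive index 6 + (-3) = 3. nums[3] = 41.
nums has length 6. Negative index -2 maps to positive index 6 + (-2) = 4. nums[4] = 35.
Sum: 41 + 35 = 76.

76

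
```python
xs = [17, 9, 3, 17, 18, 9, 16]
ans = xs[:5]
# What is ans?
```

xs has length 7. The slice xs[:5] selects indices [0, 1, 2, 3, 4] (0->17, 1->9, 2->3, 3->17, 4->18), giving [17, 9, 3, 17, 18].

[17, 9, 3, 17, 18]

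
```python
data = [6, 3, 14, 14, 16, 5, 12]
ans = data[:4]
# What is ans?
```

data has length 7. The slice data[:4] selects indices [0, 1, 2, 3] (0->6, 1->3, 2->14, 3->14), giving [6, 3, 14, 14].

[6, 3, 14, 14]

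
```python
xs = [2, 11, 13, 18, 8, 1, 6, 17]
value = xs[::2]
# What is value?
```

xs has length 8. The slice xs[::2] selects indices [0, 2, 4, 6] (0->2, 2->13, 4->8, 6->6), giving [2, 13, 8, 6].

[2, 13, 8, 6]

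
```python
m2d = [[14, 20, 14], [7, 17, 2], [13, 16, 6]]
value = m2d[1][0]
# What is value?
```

m2d[1] = [7, 17, 2]. Taking column 0 of that row yields 7.

7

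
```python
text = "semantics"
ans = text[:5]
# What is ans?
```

text has length 9. The slice text[:5] selects indices [0, 1, 2, 3, 4] (0->'s', 1->'e', 2->'m', 3->'a', 4->'n'), giving 'seman'.

'seman'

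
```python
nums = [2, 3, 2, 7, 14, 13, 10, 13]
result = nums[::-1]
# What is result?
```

nums has length 8. The slice nums[::-1] selects indices [7, 6, 5, 4, 3, 2, 1, 0] (7->13, 6->10, 5->13, 4->14, 3->7, 2->2, 1->3, 0->2), giving [13, 10, 13, 14, 7, 2, 3, 2].

[13, 10, 13, 14, 7, 2, 3, 2]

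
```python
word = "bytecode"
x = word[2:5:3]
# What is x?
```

word has length 8. The slice word[2:5:3] selects indices [2] (2->'t'), giving 't'.

't'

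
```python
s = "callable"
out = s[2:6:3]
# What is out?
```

s has length 8. The slice s[2:6:3] selects indices [2, 5] (2->'l', 5->'b'), giving 'lb'.

'lb'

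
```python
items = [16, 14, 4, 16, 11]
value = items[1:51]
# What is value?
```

items has length 5. The slice items[1:51] selects indices [1, 2, 3, 4] (1->14, 2->4, 3->16, 4->11), giving [14, 4, 16, 11].

[14, 4, 16, 11]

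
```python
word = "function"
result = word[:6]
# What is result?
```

word has length 8. The slice word[:6] selects indices [0, 1, 2, 3, 4, 5] (0->'f', 1->'u', 2->'n', 3->'c', 4->'t', 5->'i'), giving 'functi'.

'functi'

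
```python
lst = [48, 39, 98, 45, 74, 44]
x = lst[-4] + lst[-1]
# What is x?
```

lst has length 6. Negative index -4 maps to positive index 6 + (-4) = 2. lst[2] = 98.
lst has length 6. Negative index -1 maps to positive index 6 + (-1) = 5. lst[5] = 44.
Sum: 98 + 44 = 142.

142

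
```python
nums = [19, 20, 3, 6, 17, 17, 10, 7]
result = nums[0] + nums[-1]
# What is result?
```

nums has length 8. nums[0] = 19.
nums has length 8. Negative index -1 maps to positive index 8 + (-1) = 7. nums[7] = 7.
Sum: 19 + 7 = 26.

26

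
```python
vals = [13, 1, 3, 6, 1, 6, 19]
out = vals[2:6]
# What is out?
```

vals has length 7. The slice vals[2:6] selects indices [2, 3, 4, 5] (2->3, 3->6, 4->1, 5->6), giving [3, 6, 1, 6].

[3, 6, 1, 6]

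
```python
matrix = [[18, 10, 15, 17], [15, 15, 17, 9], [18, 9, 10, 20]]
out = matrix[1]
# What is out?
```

matrix has 3 rows. Row 1 is [15, 15, 17, 9].

[15, 15, 17, 9]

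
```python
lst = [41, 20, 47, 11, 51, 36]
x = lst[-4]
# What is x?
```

lst has length 6. Negative index -4 maps to positive index 6 + (-4) = 2. lst[2] = 47.

47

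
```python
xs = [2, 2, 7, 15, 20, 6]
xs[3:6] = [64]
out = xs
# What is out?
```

xs starts as [2, 2, 7, 15, 20, 6] (length 6). The slice xs[3:6] covers indices [3, 4, 5] with values [15, 20, 6]. Replacing that slice with [64] (different length) produces [2, 2, 7, 64].

[2, 2, 7, 64]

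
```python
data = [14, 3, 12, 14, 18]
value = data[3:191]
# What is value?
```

data has length 5. The slice data[3:191] selects indices [3, 4] (3->14, 4->18), giving [14, 18].

[14, 18]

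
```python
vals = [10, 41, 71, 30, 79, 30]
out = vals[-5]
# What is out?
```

vals has length 6. Negative index -5 maps to positive index 6 + (-5) = 1. vals[1] = 41.

41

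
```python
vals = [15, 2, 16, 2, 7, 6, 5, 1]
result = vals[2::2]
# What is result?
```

vals has length 8. The slice vals[2::2] selects indices [2, 4, 6] (2->16, 4->7, 6->5), giving [16, 7, 5].

[16, 7, 5]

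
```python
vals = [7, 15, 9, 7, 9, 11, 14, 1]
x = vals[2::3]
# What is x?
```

vals has length 8. The slice vals[2::3] selects indices [2, 5] (2->9, 5->11), giving [9, 11].

[9, 11]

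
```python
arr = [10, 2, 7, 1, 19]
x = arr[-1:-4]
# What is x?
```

arr has length 5. The slice arr[-1:-4] resolves to an empty index range, so the result is [].

[]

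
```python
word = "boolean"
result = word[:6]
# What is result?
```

word has length 7. The slice word[:6] selects indices [0, 1, 2, 3, 4, 5] (0->'b', 1->'o', 2->'o', 3->'l', 4->'e', 5->'a'), giving 'boolea'.

'boolea'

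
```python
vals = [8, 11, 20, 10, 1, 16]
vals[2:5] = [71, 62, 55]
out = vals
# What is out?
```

vals starts as [8, 11, 20, 10, 1, 16] (length 6). The slice vals[2:5] covers indices [2, 3, 4] with values [20, 10, 1]. Replacing that slice with [71, 62, 55] (same length) produces [8, 11, 71, 62, 55, 16].

[8, 11, 71, 62, 55, 16]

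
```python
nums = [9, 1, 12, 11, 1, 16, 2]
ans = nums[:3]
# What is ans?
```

nums has length 7. The slice nums[:3] selects indices [0, 1, 2] (0->9, 1->1, 2->12), giving [9, 1, 12].

[9, 1, 12]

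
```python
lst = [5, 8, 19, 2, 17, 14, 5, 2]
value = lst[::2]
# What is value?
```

lst has length 8. The slice lst[::2] selects indices [0, 2, 4, 6] (0->5, 2->19, 4->17, 6->5), giving [5, 19, 17, 5].

[5, 19, 17, 5]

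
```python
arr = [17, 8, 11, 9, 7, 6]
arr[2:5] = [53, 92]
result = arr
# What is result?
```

arr starts as [17, 8, 11, 9, 7, 6] (length 6). The slice arr[2:5] covers indices [2, 3, 4] with values [11, 9, 7]. Replacing that slice with [53, 92] (different length) produces [17, 8, 53, 92, 6].

[17, 8, 53, 92, 6]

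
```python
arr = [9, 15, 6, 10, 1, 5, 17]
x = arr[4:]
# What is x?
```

arr has length 7. The slice arr[4:] selects indices [4, 5, 6] (4->1, 5->5, 6->17), giving [1, 5, 17].

[1, 5, 17]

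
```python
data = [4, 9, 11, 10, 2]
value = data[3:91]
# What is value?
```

data has length 5. The slice data[3:91] selects indices [3, 4] (3->10, 4->2), giving [10, 2].

[10, 2]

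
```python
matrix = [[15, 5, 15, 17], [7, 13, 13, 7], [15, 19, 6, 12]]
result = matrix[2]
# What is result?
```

matrix has 3 rows. Row 2 is [15, 19, 6, 12].

[15, 19, 6, 12]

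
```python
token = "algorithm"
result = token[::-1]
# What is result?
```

token has length 9. The slice token[::-1] selects indices [8, 7, 6, 5, 4, 3, 2, 1, 0] (8->'m', 7->'h', 6->'t', 5->'i', 4->'r', 3->'o', 2->'g', 1->'l', 0->'a'), giving 'mhtirogla'.

'mhtirogla'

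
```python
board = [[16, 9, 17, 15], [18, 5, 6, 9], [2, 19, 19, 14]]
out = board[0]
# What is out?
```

board has 3 rows. Row 0 is [16, 9, 17, 15].

[16, 9, 17, 15]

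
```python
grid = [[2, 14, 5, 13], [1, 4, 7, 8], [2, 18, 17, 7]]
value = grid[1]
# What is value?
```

grid has 3 rows. Row 1 is [1, 4, 7, 8].

[1, 4, 7, 8]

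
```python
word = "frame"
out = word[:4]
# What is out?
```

word has length 5. The slice word[:4] selects indices [0, 1, 2, 3] (0->'f', 1->'r', 2->'a', 3->'m'), giving 'fram'.

'fram'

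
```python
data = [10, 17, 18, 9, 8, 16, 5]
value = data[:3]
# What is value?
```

data has length 7. The slice data[:3] selects indices [0, 1, 2] (0->10, 1->17, 2->18), giving [10, 17, 18].

[10, 17, 18]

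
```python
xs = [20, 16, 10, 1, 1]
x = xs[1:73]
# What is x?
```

xs has length 5. The slice xs[1:73] selects indices [1, 2, 3, 4] (1->16, 2->10, 3->1, 4->1), giving [16, 10, 1, 1].

[16, 10, 1, 1]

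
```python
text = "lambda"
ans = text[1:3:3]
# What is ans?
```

text has length 6. The slice text[1:3:3] selects indices [1] (1->'a'), giving 'a'.

'a'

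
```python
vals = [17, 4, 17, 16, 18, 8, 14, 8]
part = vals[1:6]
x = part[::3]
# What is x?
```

vals has length 8. The slice vals[1:6] selects indices [1, 2, 3, 4, 5] (1->4, 2->17, 3->16, 4->18, 5->8), giving [4, 17, 16, 18, 8]. So part = [4, 17, 16, 18, 8]. part has length 5. The slice part[::3] selects indices [0, 3] (0->4, 3->18), giving [4, 18].

[4, 18]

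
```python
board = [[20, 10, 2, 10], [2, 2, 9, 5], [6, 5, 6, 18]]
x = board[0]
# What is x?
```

board has 3 rows. Row 0 is [20, 10, 2, 10].

[20, 10, 2, 10]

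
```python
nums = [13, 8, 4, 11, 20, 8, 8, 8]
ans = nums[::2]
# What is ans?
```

nums has length 8. The slice nums[::2] selects indices [0, 2, 4, 6] (0->13, 2->4, 4->20, 6->8), giving [13, 4, 20, 8].

[13, 4, 20, 8]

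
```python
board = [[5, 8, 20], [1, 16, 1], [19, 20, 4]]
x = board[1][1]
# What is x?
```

board[1] = [1, 16, 1]. Taking column 1 of that row yields 16.

16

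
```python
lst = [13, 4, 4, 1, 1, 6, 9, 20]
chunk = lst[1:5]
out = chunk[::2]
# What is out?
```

lst has length 8. The slice lst[1:5] selects indices [1, 2, 3, 4] (1->4, 2->4, 3->1, 4->1), giving [4, 4, 1, 1]. So chunk = [4, 4, 1, 1]. chunk has length 4. The slice chunk[::2] selects indices [0, 2] (0->4, 2->1), giving [4, 1].

[4, 1]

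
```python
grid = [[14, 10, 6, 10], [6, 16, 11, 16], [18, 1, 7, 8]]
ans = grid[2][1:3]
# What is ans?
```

grid[2] = [18, 1, 7, 8]. grid[2] has length 4. The slice grid[2][1:3] selects indices [1, 2] (1->1, 2->7), giving [1, 7].

[1, 7]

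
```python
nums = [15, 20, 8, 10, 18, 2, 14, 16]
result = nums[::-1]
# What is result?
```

nums has length 8. The slice nums[::-1] selects indices [7, 6, 5, 4, 3, 2, 1, 0] (7->16, 6->14, 5->2, 4->18, 3->10, 2->8, 1->20, 0->15), giving [16, 14, 2, 18, 10, 8, 20, 15].

[16, 14, 2, 18, 10, 8, 20, 15]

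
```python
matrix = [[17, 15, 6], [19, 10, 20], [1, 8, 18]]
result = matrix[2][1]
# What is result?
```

matrix[2] = [1, 8, 18]. Taking column 1 of that row yields 8.

8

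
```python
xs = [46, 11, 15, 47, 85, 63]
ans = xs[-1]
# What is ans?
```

xs has length 6. Negative index -1 maps to positive index 6 + (-1) = 5. xs[5] = 63.

63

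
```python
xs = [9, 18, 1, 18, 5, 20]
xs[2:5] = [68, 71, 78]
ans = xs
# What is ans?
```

xs starts as [9, 18, 1, 18, 5, 20] (length 6). The slice xs[2:5] covers indices [2, 3, 4] with values [1, 18, 5]. Replacing that slice with [68, 71, 78] (same length) produces [9, 18, 68, 71, 78, 20].

[9, 18, 68, 71, 78, 20]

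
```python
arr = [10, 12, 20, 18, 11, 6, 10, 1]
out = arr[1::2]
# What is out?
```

arr has length 8. The slice arr[1::2] selects indices [1, 3, 5, 7] (1->12, 3->18, 5->6, 7->1), giving [12, 18, 6, 1].

[12, 18, 6, 1]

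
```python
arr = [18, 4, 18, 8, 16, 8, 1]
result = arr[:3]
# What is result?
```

arr has length 7. The slice arr[:3] selects indices [0, 1, 2] (0->18, 1->4, 2->18), giving [18, 4, 18].

[18, 4, 18]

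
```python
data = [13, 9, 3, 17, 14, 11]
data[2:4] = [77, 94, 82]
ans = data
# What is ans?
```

data starts as [13, 9, 3, 17, 14, 11] (length 6). The slice data[2:4] covers indices [2, 3] with values [3, 17]. Replacing that slice with [77, 94, 82] (different length) produces [13, 9, 77, 94, 82, 14, 11].

[13, 9, 77, 94, 82, 14, 11]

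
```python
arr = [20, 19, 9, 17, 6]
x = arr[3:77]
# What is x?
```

arr has length 5. The slice arr[3:77] selects indices [3, 4] (3->17, 4->6), giving [17, 6].

[17, 6]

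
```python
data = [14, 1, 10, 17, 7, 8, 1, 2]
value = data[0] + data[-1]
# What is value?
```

data has length 8. data[0] = 14.
data has length 8. Negative index -1 maps to positive index 8 + (-1) = 7. data[7] = 2.
Sum: 14 + 2 = 16.

16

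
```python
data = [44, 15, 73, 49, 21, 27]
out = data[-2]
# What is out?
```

data has length 6. Negative index -2 maps to positive index 6 + (-2) = 4. data[4] = 21.

21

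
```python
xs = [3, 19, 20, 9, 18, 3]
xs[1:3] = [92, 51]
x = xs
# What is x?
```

xs starts as [3, 19, 20, 9, 18, 3] (length 6). The slice xs[1:3] covers indices [1, 2] with values [19, 20]. Replacing that slice with [92, 51] (same length) produces [3, 92, 51, 9, 18, 3].

[3, 92, 51, 9, 18, 3]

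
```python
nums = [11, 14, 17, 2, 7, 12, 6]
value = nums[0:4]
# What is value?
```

nums has length 7. The slice nums[0:4] selects indices [0, 1, 2, 3] (0->11, 1->14, 2->17, 3->2), giving [11, 14, 17, 2].

[11, 14, 17, 2]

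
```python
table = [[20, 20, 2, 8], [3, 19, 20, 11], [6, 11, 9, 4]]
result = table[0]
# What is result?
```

table has 3 rows. Row 0 is [20, 20, 2, 8].

[20, 20, 2, 8]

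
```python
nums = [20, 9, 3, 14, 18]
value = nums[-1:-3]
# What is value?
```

nums has length 5. The slice nums[-1:-3] resolves to an empty index range, so the result is [].

[]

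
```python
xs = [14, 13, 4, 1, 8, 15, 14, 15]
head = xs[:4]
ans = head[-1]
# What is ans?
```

xs has length 8. The slice xs[:4] selects indices [0, 1, 2, 3] (0->14, 1->13, 2->4, 3->1), giving [14, 13, 4, 1]. So head = [14, 13, 4, 1]. Then head[-1] = 1.

1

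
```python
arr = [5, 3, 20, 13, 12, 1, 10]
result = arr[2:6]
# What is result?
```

arr has length 7. The slice arr[2:6] selects indices [2, 3, 4, 5] (2->20, 3->13, 4->12, 5->1), giving [20, 13, 12, 1].

[20, 13, 12, 1]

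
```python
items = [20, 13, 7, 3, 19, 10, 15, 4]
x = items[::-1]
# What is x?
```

items has length 8. The slice items[::-1] selects indices [7, 6, 5, 4, 3, 2, 1, 0] (7->4, 6->15, 5->10, 4->19, 3->3, 2->7, 1->13, 0->20), giving [4, 15, 10, 19, 3, 7, 13, 20].

[4, 15, 10, 19, 3, 7, 13, 20]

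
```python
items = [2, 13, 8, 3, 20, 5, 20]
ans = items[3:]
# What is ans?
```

items has length 7. The slice items[3:] selects indices [3, 4, 5, 6] (3->3, 4->20, 5->5, 6->20), giving [3, 20, 5, 20].

[3, 20, 5, 20]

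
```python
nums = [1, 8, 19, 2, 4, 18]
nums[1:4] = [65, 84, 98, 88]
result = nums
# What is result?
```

nums starts as [1, 8, 19, 2, 4, 18] (length 6). The slice nums[1:4] covers indices [1, 2, 3] with values [8, 19, 2]. Replacing that slice with [65, 84, 98, 88] (different length) produces [1, 65, 84, 98, 88, 4, 18].

[1, 65, 84, 98, 88, 4, 18]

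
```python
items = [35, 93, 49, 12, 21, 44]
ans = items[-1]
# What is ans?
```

items has length 6. Negative index -1 maps to positive index 6 + (-1) = 5. items[5] = 44.

44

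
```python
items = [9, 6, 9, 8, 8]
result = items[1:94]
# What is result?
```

items has length 5. The slice items[1:94] selects indices [1, 2, 3, 4] (1->6, 2->9, 3->8, 4->8), giving [6, 9, 8, 8].

[6, 9, 8, 8]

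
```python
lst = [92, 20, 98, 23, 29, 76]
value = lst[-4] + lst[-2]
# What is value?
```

lst has length 6. Negative index -4 maps to positive index 6 + (-4) = 2. lst[2] = 98.
lst has length 6. Negative index -2 maps to positive index 6 + (-2) = 4. lst[4] = 29.
Sum: 98 + 29 = 127.

127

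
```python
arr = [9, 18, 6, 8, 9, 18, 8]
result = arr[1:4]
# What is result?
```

arr has length 7. The slice arr[1:4] selects indices [1, 2, 3] (1->18, 2->6, 3->8), giving [18, 6, 8].

[18, 6, 8]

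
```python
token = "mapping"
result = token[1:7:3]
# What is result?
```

token has length 7. The slice token[1:7:3] selects indices [1, 4] (1->'a', 4->'i'), giving 'ai'.

'ai'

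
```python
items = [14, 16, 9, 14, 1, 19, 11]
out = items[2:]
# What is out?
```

items has length 7. The slice items[2:] selects indices [2, 3, 4, 5, 6] (2->9, 3->14, 4->1, 5->19, 6->11), giving [9, 14, 1, 19, 11].

[9, 14, 1, 19, 11]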